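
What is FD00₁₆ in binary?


Each hex digit → 4 binary bits:
  F = 1111
  D = 1101
  0 = 0000
  0 = 0000
Concatenate: 1111 1101 0000 0000
= 1111110100000000


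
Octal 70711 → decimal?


Positional values:
Position 0: 1 × 8^0 = 1
Position 1: 1 × 8^1 = 8
Position 2: 7 × 8^2 = 448
Position 3: 0 × 8^3 = 0
Position 4: 7 × 8^4 = 28672
Sum = 1 + 8 + 448 + 0 + 28672
= 29129


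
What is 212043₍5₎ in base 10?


Positional values (base 5):
  3 × 5^0 = 3 × 1 = 3
  4 × 5^1 = 4 × 5 = 20
  0 × 5^2 = 0 × 25 = 0
  2 × 5^3 = 2 × 125 = 250
  1 × 5^4 = 1 × 625 = 625
  2 × 5^5 = 2 × 3125 = 6250
Sum = 3 + 20 + 0 + 250 + 625 + 6250
= 7148


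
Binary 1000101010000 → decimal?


Positional values:
Bit 4: 1 × 2^4 = 16
Bit 6: 1 × 2^6 = 64
Bit 8: 1 × 2^8 = 256
Bit 12: 1 × 2^12 = 4096
Sum = 16 + 64 + 256 + 4096
= 4432


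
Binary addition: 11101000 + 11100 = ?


Align and add column by column (LSB to MSB, carry propagating):
  011101000
+ 000011100
  ---------
  col 0: 0 + 0 + 0 (carry in) = 0 → bit 0, carry out 0
  col 1: 0 + 0 + 0 (carry in) = 0 → bit 0, carry out 0
  col 2: 0 + 1 + 0 (carry in) = 1 → bit 1, carry out 0
  col 3: 1 + 1 + 0 (carry in) = 2 → bit 0, carry out 1
  col 4: 0 + 1 + 1 (carry in) = 2 → bit 0, carry out 1
  col 5: 1 + 0 + 1 (carry in) = 2 → bit 0, carry out 1
  col 6: 1 + 0 + 1 (carry in) = 2 → bit 0, carry out 1
  col 7: 1 + 0 + 1 (carry in) = 2 → bit 0, carry out 1
  col 8: 0 + 0 + 1 (carry in) = 1 → bit 1, carry out 0
Reading bits MSB→LSB: 100000100
Strip leading zeros: 100000100
= 100000100


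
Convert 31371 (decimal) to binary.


Divide by 2 repeatedly:
31371 ÷ 2 = 15685 remainder 1
15685 ÷ 2 = 7842 remainder 1
7842 ÷ 2 = 3921 remainder 0
3921 ÷ 2 = 1960 remainder 1
1960 ÷ 2 = 980 remainder 0
980 ÷ 2 = 490 remainder 0
490 ÷ 2 = 245 remainder 0
245 ÷ 2 = 122 remainder 1
122 ÷ 2 = 61 remainder 0
61 ÷ 2 = 30 remainder 1
30 ÷ 2 = 15 remainder 0
15 ÷ 2 = 7 remainder 1
7 ÷ 2 = 3 remainder 1
3 ÷ 2 = 1 remainder 1
1 ÷ 2 = 0 remainder 1
Reading remainders bottom-up:
= 111101010001011


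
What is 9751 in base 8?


Divide by 8 repeatedly:
9751 ÷ 8 = 1218 remainder 7
1218 ÷ 8 = 152 remainder 2
152 ÷ 8 = 19 remainder 0
19 ÷ 8 = 2 remainder 3
2 ÷ 8 = 0 remainder 2
Reading remainders bottom-up:
= 0o23027


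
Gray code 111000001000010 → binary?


Gray code: 111000001000010
MSB stays the same: 1
Each subsequent bit = prev_binary XOR current_gray:
  B[1] = 1 XOR 1 = 0
  B[2] = 0 XOR 1 = 1
  B[3] = 1 XOR 0 = 1
  B[4] = 1 XOR 0 = 1
  B[5] = 1 XOR 0 = 1
  B[6] = 1 XOR 0 = 1
  B[7] = 1 XOR 0 = 1
  B[8] = 1 XOR 1 = 0
  B[9] = 0 XOR 0 = 0
  B[10] = 0 XOR 0 = 0
  B[11] = 0 XOR 0 = 0
  B[12] = 0 XOR 0 = 0
  B[13] = 0 XOR 1 = 1
  B[14] = 1 XOR 0 = 1
= 101111110000011 (24451 decimal)


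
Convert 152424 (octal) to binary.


Each octal digit → 3 binary bits:
  1 = 001
  5 = 101
  2 = 010
  4 = 100
  2 = 010
  4 = 100
Concatenate: 001 101 010 100 010 100
= 001101010100010100


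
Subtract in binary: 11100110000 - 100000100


Align and subtract column by column (LSB to MSB, borrowing when needed):
  11100110000
- 00100000100
  -----------
  col 0: (0 - 0 borrow-in) - 0 → 0 - 0 = 0, borrow out 0
  col 1: (0 - 0 borrow-in) - 0 → 0 - 0 = 0, borrow out 0
  col 2: (0 - 0 borrow-in) - 1 → borrow from next column: (0+2) - 1 = 1, borrow out 1
  col 3: (0 - 1 borrow-in) - 0 → borrow from next column: (-1+2) - 0 = 1, borrow out 1
  col 4: (1 - 1 borrow-in) - 0 → 0 - 0 = 0, borrow out 0
  col 5: (1 - 0 borrow-in) - 0 → 1 - 0 = 1, borrow out 0
  col 6: (0 - 0 borrow-in) - 0 → 0 - 0 = 0, borrow out 0
  col 7: (0 - 0 borrow-in) - 0 → 0 - 0 = 0, borrow out 0
  col 8: (1 - 0 borrow-in) - 1 → 1 - 1 = 0, borrow out 0
  col 9: (1 - 0 borrow-in) - 0 → 1 - 0 = 1, borrow out 0
  col 10: (1 - 0 borrow-in) - 0 → 1 - 0 = 1, borrow out 0
Reading bits MSB→LSB: 11000101100
Strip leading zeros: 11000101100
= 11000101100


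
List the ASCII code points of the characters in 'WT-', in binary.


String: 'WT-'  (3 characters)
Per-character ASCII lookup:
  'W': uppercase starts at 65: 'W' = 65 + 22 = 87 → 1010111
  'T': uppercase starts at 65: 'T' = 65 + 19 = 84 → 1010100
  '-': special character: '-' = 45 → 101101
= 1010111 1010100 101101


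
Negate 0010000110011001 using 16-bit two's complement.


Original: 0010000110011001
Step 1 - Invert all bits: 1101111001100110
Step 2 - Add 1: 1101111001100110 + 1
= 1101111001100111 (represents -8601)


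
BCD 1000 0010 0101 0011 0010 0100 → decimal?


Each 4-bit group → digit:
  1000 → 8
  0010 → 2
  0101 → 5
  0011 → 3
  0010 → 2
  0100 → 4
= 825324


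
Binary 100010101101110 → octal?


Group into 3-bit groups: 100010101101110
  100 = 4
  010 = 2
  101 = 5
  101 = 5
  110 = 6
= 0o42556


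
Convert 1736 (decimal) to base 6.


Divide by 6 repeatedly:
1736 ÷ 6 = 289 remainder 2
289 ÷ 6 = 48 remainder 1
48 ÷ 6 = 8 remainder 0
8 ÷ 6 = 1 remainder 2
1 ÷ 6 = 0 remainder 1
Reading remainders bottom-up:
= 12012


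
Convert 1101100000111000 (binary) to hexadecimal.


Group into 4-bit nibbles: 1101100000111000
  1101 = D
  1000 = 8
  0011 = 3
  1000 = 8
= 0xD838


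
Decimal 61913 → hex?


Divide by 16 repeatedly:
61913 ÷ 16 = 3869 remainder 9 (9)
3869 ÷ 16 = 241 remainder 13 (D)
241 ÷ 16 = 15 remainder 1 (1)
15 ÷ 16 = 0 remainder 15 (F)
Reading remainders bottom-up:
= 0xF1D9


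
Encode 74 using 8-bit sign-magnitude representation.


Sign bit: 0 (positive)
Magnitude: 74 = 1001010
= 01001010


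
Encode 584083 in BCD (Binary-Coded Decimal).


Each digit → 4-bit binary:
  5 → 0101
  8 → 1000
  4 → 0100
  0 → 0000
  8 → 1000
  3 → 0011
= 0101 1000 0100 0000 1000 0011


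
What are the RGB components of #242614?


Hex: #242614
R = 24₁₆ = 36
G = 26₁₆ = 38
B = 14₁₆ = 20
= RGB(36, 38, 20)


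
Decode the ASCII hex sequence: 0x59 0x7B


Codes (hex): 0x59 0x7B
Per-code ASCII lookup:
  0x59 = 89  (range 65-90: uppercase, 89 - 65 = 24) → 'Y'
  0x7B = 123  (special character) → '{'
= 'Y{'


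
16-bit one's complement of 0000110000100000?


Original: 0000110000100000
Invert all bits:
  bit 0: 0 → 1
  bit 1: 0 → 1
  bit 2: 0 → 1
  bit 3: 0 → 1
  bit 4: 1 → 0
  bit 5: 1 → 0
  bit 6: 0 → 1
  bit 7: 0 → 1
  bit 8: 0 → 1
  bit 9: 0 → 1
  bit 10: 1 → 0
  bit 11: 0 → 1
  bit 12: 0 → 1
  bit 13: 0 → 1
  bit 14: 0 → 1
  bit 15: 0 → 1
= 1111001111011111


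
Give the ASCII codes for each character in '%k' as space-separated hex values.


String: '%k'  (2 characters)
Per-character ASCII lookup:
  '%': special character: '%' = 37 → 0x25
  'k': lowercase starts at 97: 'k' = 97 + 10 = 107 → 0x6B
= 0x25 0x6B


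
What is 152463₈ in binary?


Each octal digit → 3 binary bits:
  1 = 001
  5 = 101
  2 = 010
  4 = 100
  6 = 110
  3 = 011
Concatenate: 001 101 010 100 110 011
= 001101010100110011


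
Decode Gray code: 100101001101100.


Gray code: 100101001101100
MSB stays the same: 1
Each subsequent bit = prev_binary XOR current_gray:
  B[1] = 1 XOR 0 = 1
  B[2] = 1 XOR 0 = 1
  B[3] = 1 XOR 1 = 0
  B[4] = 0 XOR 0 = 0
  B[5] = 0 XOR 1 = 1
  B[6] = 1 XOR 0 = 1
  B[7] = 1 XOR 0 = 1
  B[8] = 1 XOR 1 = 0
  B[9] = 0 XOR 1 = 1
  B[10] = 1 XOR 0 = 1
  B[11] = 1 XOR 1 = 0
  B[12] = 0 XOR 1 = 1
  B[13] = 1 XOR 0 = 1
  B[14] = 1 XOR 0 = 1
= 111001110110111 (29623 decimal)


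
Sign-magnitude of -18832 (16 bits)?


Sign bit: 1 (negative)
Magnitude: 18832 = 100100110010000
= 1100100110010000


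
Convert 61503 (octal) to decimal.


Positional values:
Position 0: 3 × 8^0 = 3
Position 1: 0 × 8^1 = 0
Position 2: 5 × 8^2 = 320
Position 3: 1 × 8^3 = 512
Position 4: 6 × 8^4 = 24576
Sum = 3 + 0 + 320 + 512 + 24576
= 25411


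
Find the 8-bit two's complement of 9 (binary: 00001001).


Original: 00001001
Step 1 - Invert all bits: 11110110
Step 2 - Add 1: 11110110 + 1
= 11110111 (represents -9)


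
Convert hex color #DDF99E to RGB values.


Hex: #DDF99E
R = DD₁₆ = 221
G = F9₁₆ = 249
B = 9E₁₆ = 158
= RGB(221, 249, 158)


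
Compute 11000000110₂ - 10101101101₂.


Align and subtract column by column (LSB to MSB, borrowing when needed):
  11000000110
- 10101101101
  -----------
  col 0: (0 - 0 borrow-in) - 1 → borrow from next column: (0+2) - 1 = 1, borrow out 1
  col 1: (1 - 1 borrow-in) - 0 → 0 - 0 = 0, borrow out 0
  col 2: (1 - 0 borrow-in) - 1 → 1 - 1 = 0, borrow out 0
  col 3: (0 - 0 borrow-in) - 1 → borrow from next column: (0+2) - 1 = 1, borrow out 1
  col 4: (0 - 1 borrow-in) - 0 → borrow from next column: (-1+2) - 0 = 1, borrow out 1
  col 5: (0 - 1 borrow-in) - 1 → borrow from next column: (-1+2) - 1 = 0, borrow out 1
  col 6: (0 - 1 borrow-in) - 1 → borrow from next column: (-1+2) - 1 = 0, borrow out 1
  col 7: (0 - 1 borrow-in) - 0 → borrow from next column: (-1+2) - 0 = 1, borrow out 1
  col 8: (0 - 1 borrow-in) - 1 → borrow from next column: (-1+2) - 1 = 0, borrow out 1
  col 9: (1 - 1 borrow-in) - 0 → 0 - 0 = 0, borrow out 0
  col 10: (1 - 0 borrow-in) - 1 → 1 - 1 = 0, borrow out 0
Reading bits MSB→LSB: 00010011001
Strip leading zeros: 10011001
= 10011001


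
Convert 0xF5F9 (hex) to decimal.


Positional values:
Position 0: 9 × 16^0 = 9 × 1 = 9
Position 1: F × 16^1 = 15 × 16 = 240
Position 2: 5 × 16^2 = 5 × 256 = 1280
Position 3: F × 16^3 = 15 × 4096 = 61440
Sum = 9 + 240 + 1280 + 61440
= 62969


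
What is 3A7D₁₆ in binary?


Each hex digit → 4 binary bits:
  3 = 0011
  A = 1010
  7 = 0111
  D = 1101
Concatenate: 0011 1010 0111 1101
= 0011101001111101


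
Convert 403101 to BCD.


Each digit → 4-bit binary:
  4 → 0100
  0 → 0000
  3 → 0011
  1 → 0001
  0 → 0000
  1 → 0001
= 0100 0000 0011 0001 0000 0001


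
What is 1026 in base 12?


Divide by 12 repeatedly:
1026 ÷ 12 = 85 remainder 6
85 ÷ 12 = 7 remainder 1
7 ÷ 12 = 0 remainder 7
Reading remainders bottom-up:
= 716


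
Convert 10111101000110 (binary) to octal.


Group into 3-bit groups: 010111101000110
  010 = 2
  111 = 7
  101 = 5
  000 = 0
  110 = 6
= 0o27506


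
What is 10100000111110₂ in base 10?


Positional values:
Bit 1: 1 × 2^1 = 2
Bit 2: 1 × 2^2 = 4
Bit 3: 1 × 2^3 = 8
Bit 4: 1 × 2^4 = 16
Bit 5: 1 × 2^5 = 32
Bit 11: 1 × 2^11 = 2048
Bit 13: 1 × 2^13 = 8192
Sum = 2 + 4 + 8 + 16 + 32 + 2048 + 8192
= 10302


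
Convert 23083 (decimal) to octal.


Divide by 8 repeatedly:
23083 ÷ 8 = 2885 remainder 3
2885 ÷ 8 = 360 remainder 5
360 ÷ 8 = 45 remainder 0
45 ÷ 8 = 5 remainder 5
5 ÷ 8 = 0 remainder 5
Reading remainders bottom-up:
= 0o55053


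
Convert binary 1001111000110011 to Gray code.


Binary: 1001111000110011
Gray code: G = B XOR (B >> 1)
B >> 1 = 0100111100011001
1001111000110011 XOR 0100111100011001:
  1 XOR 0 = 1
  0 XOR 1 = 1
  0 XOR 0 = 0
  1 XOR 0 = 1
  1 XOR 1 = 0
  1 XOR 1 = 0
  1 XOR 1 = 0
  0 XOR 1 = 1
  0 XOR 0 = 0
  0 XOR 0 = 0
  1 XOR 0 = 1
  1 XOR 1 = 0
  0 XOR 1 = 1
  0 XOR 0 = 0
  1 XOR 0 = 1
  1 XOR 1 = 0
= 1101000100101010


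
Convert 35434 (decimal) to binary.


Divide by 2 repeatedly:
35434 ÷ 2 = 17717 remainder 0
17717 ÷ 2 = 8858 remainder 1
8858 ÷ 2 = 4429 remainder 0
4429 ÷ 2 = 2214 remainder 1
2214 ÷ 2 = 1107 remainder 0
1107 ÷ 2 = 553 remainder 1
553 ÷ 2 = 276 remainder 1
276 ÷ 2 = 138 remainder 0
138 ÷ 2 = 69 remainder 0
69 ÷ 2 = 34 remainder 1
34 ÷ 2 = 17 remainder 0
17 ÷ 2 = 8 remainder 1
8 ÷ 2 = 4 remainder 0
4 ÷ 2 = 2 remainder 0
2 ÷ 2 = 1 remainder 0
1 ÷ 2 = 0 remainder 1
Reading remainders bottom-up:
= 1000101001101010


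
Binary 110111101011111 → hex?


Group into 4-bit nibbles: 0110111101011111
  0110 = 6
  1111 = F
  0101 = 5
  1111 = F
= 0x6F5F


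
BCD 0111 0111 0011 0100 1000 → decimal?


Each 4-bit group → digit:
  0111 → 7
  0111 → 7
  0011 → 3
  0100 → 4
  1000 → 8
= 77348


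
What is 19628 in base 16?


Divide by 16 repeatedly:
19628 ÷ 16 = 1226 remainder 12 (C)
1226 ÷ 16 = 76 remainder 10 (A)
76 ÷ 16 = 4 remainder 12 (C)
4 ÷ 16 = 0 remainder 4 (4)
Reading remainders bottom-up:
= 0x4CAC


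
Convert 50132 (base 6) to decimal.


Positional values (base 6):
  2 × 6^0 = 2 × 1 = 2
  3 × 6^1 = 3 × 6 = 18
  1 × 6^2 = 1 × 36 = 36
  0 × 6^3 = 0 × 216 = 0
  5 × 6^4 = 5 × 1296 = 6480
Sum = 2 + 18 + 36 + 0 + 6480
= 6536


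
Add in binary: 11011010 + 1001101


Align and add column by column (LSB to MSB, carry propagating):
  011011010
+ 001001101
  ---------
  col 0: 0 + 1 + 0 (carry in) = 1 → bit 1, carry out 0
  col 1: 1 + 0 + 0 (carry in) = 1 → bit 1, carry out 0
  col 2: 0 + 1 + 0 (carry in) = 1 → bit 1, carry out 0
  col 3: 1 + 1 + 0 (carry in) = 2 → bit 0, carry out 1
  col 4: 1 + 0 + 1 (carry in) = 2 → bit 0, carry out 1
  col 5: 0 + 0 + 1 (carry in) = 1 → bit 1, carry out 0
  col 6: 1 + 1 + 0 (carry in) = 2 → bit 0, carry out 1
  col 7: 1 + 0 + 1 (carry in) = 2 → bit 0, carry out 1
  col 8: 0 + 0 + 1 (carry in) = 1 → bit 1, carry out 0
Reading bits MSB→LSB: 100100111
Strip leading zeros: 100100111
= 100100111


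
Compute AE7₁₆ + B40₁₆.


Align and add column by column (LSB to MSB, each column mod 16 with carry):
  0AE7
+ 0B40
  ----
  col 0: 7(7) + 0(0) + 0 (carry in) = 7 → 7(7), carry out 0
  col 1: E(14) + 4(4) + 0 (carry in) = 18 → 2(2), carry out 1
  col 2: A(10) + B(11) + 1 (carry in) = 22 → 6(6), carry out 1
  col 3: 0(0) + 0(0) + 1 (carry in) = 1 → 1(1), carry out 0
Reading digits MSB→LSB: 1627
Strip leading zeros: 1627
= 0x1627


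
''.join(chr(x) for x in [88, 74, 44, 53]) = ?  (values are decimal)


Codes (decimal): 88 74 44 53
Per-code ASCII lookup:
  88  (range 65-90: uppercase, 88 - 65 = 23) → 'X'
  74  (range 65-90: uppercase, 74 - 65 = 9) → 'J'
  44  (special character) → ','
  53  (range 48-57: digits, 53 - 48 = 5) → '5'
= 'XJ,5'


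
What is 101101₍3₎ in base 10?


Positional values (base 3):
  1 × 3^0 = 1 × 1 = 1
  0 × 3^1 = 0 × 3 = 0
  1 × 3^2 = 1 × 9 = 9
  1 × 3^3 = 1 × 27 = 27
  0 × 3^4 = 0 × 81 = 0
  1 × 3^5 = 1 × 243 = 243
Sum = 1 + 0 + 9 + 27 + 0 + 243
= 280


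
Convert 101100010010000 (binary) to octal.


Group into 3-bit groups: 101100010010000
  101 = 5
  100 = 4
  010 = 2
  010 = 2
  000 = 0
= 0o54220


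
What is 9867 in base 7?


Divide by 7 repeatedly:
9867 ÷ 7 = 1409 remainder 4
1409 ÷ 7 = 201 remainder 2
201 ÷ 7 = 28 remainder 5
28 ÷ 7 = 4 remainder 0
4 ÷ 7 = 0 remainder 4
Reading remainders bottom-up:
= 40524


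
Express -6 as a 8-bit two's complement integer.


Original: 00000110
Step 1 - Invert all bits: 11111001
Step 2 - Add 1: 11111001 + 1
= 11111010 (represents -6)


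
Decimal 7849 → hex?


Divide by 16 repeatedly:
7849 ÷ 16 = 490 remainder 9 (9)
490 ÷ 16 = 30 remainder 10 (A)
30 ÷ 16 = 1 remainder 14 (E)
1 ÷ 16 = 0 remainder 1 (1)
Reading remainders bottom-up:
= 0x1EA9


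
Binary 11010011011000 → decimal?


Positional values:
Bit 3: 1 × 2^3 = 8
Bit 4: 1 × 2^4 = 16
Bit 6: 1 × 2^6 = 64
Bit 7: 1 × 2^7 = 128
Bit 10: 1 × 2^10 = 1024
Bit 12: 1 × 2^12 = 4096
Bit 13: 1 × 2^13 = 8192
Sum = 8 + 16 + 64 + 128 + 1024 + 4096 + 8192
= 13528


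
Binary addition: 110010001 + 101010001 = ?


Align and add column by column (LSB to MSB, carry propagating):
  0110010001
+ 0101010001
  ----------
  col 0: 1 + 1 + 0 (carry in) = 2 → bit 0, carry out 1
  col 1: 0 + 0 + 1 (carry in) = 1 → bit 1, carry out 0
  col 2: 0 + 0 + 0 (carry in) = 0 → bit 0, carry out 0
  col 3: 0 + 0 + 0 (carry in) = 0 → bit 0, carry out 0
  col 4: 1 + 1 + 0 (carry in) = 2 → bit 0, carry out 1
  col 5: 0 + 0 + 1 (carry in) = 1 → bit 1, carry out 0
  col 6: 0 + 1 + 0 (carry in) = 1 → bit 1, carry out 0
  col 7: 1 + 0 + 0 (carry in) = 1 → bit 1, carry out 0
  col 8: 1 + 1 + 0 (carry in) = 2 → bit 0, carry out 1
  col 9: 0 + 0 + 1 (carry in) = 1 → bit 1, carry out 0
Reading bits MSB→LSB: 1011100010
Strip leading zeros: 1011100010
= 1011100010


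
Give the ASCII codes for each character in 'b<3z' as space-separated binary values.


String: 'b<3z'  (4 characters)
Per-character ASCII lookup:
  'b': lowercase starts at 97: 'b' = 97 + 1 = 98 → 1100010
  '<': special character: '<' = 60 → 111100
  '3': digits start at 48: '3' = 48 + 3 = 51 → 110011
  'z': lowercase starts at 97: 'z' = 97 + 25 = 122 → 1111010
= 1100010 111100 110011 1111010


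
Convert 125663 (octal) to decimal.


Positional values:
Position 0: 3 × 8^0 = 3
Position 1: 6 × 8^1 = 48
Position 2: 6 × 8^2 = 384
Position 3: 5 × 8^3 = 2560
Position 4: 2 × 8^4 = 8192
Position 5: 1 × 8^5 = 32768
Sum = 3 + 48 + 384 + 2560 + 8192 + 32768
= 43955


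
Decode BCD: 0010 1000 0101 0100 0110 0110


Each 4-bit group → digit:
  0010 → 2
  1000 → 8
  0101 → 5
  0100 → 4
  0110 → 6
  0110 → 6
= 285466


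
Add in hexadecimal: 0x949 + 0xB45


Align and add column by column (LSB to MSB, each column mod 16 with carry):
  0949
+ 0B45
  ----
  col 0: 9(9) + 5(5) + 0 (carry in) = 14 → E(14), carry out 0
  col 1: 4(4) + 4(4) + 0 (carry in) = 8 → 8(8), carry out 0
  col 2: 9(9) + B(11) + 0 (carry in) = 20 → 4(4), carry out 1
  col 3: 0(0) + 0(0) + 1 (carry in) = 1 → 1(1), carry out 0
Reading digits MSB→LSB: 148E
Strip leading zeros: 148E
= 0x148E


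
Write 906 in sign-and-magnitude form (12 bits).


Sign bit: 0 (positive)
Magnitude: 906 = 01110001010
= 001110001010


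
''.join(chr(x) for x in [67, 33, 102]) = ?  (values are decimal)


Codes (decimal): 67 33 102
Per-code ASCII lookup:
  67  (range 65-90: uppercase, 67 - 65 = 2) → 'C'
  33  (special character) → '!'
  102  (range 97-122: lowercase, 102 - 97 = 5) → 'f'
= 'C!f'


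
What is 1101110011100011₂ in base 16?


Group into 4-bit nibbles: 1101110011100011
  1101 = D
  1100 = C
  1110 = E
  0011 = 3
= 0xDCE3


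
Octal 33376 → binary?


Each octal digit → 3 binary bits:
  3 = 011
  3 = 011
  3 = 011
  7 = 111
  6 = 110
Concatenate: 011 011 011 111 110
= 011011011111110


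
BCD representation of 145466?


Each digit → 4-bit binary:
  1 → 0001
  4 → 0100
  5 → 0101
  4 → 0100
  6 → 0110
  6 → 0110
= 0001 0100 0101 0100 0110 0110


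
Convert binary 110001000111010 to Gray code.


Binary: 110001000111010
Gray code: G = B XOR (B >> 1)
B >> 1 = 011000100011101
110001000111010 XOR 011000100011101:
  1 XOR 0 = 1
  1 XOR 1 = 0
  0 XOR 1 = 1
  0 XOR 0 = 0
  0 XOR 0 = 0
  1 XOR 0 = 1
  0 XOR 1 = 1
  0 XOR 0 = 0
  0 XOR 0 = 0
  1 XOR 0 = 1
  1 XOR 1 = 0
  1 XOR 1 = 0
  0 XOR 1 = 1
  1 XOR 0 = 1
  0 XOR 1 = 1
= 101001100100111


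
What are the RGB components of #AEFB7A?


Hex: #AEFB7A
R = AE₁₆ = 174
G = FB₁₆ = 251
B = 7A₁₆ = 122
= RGB(174, 251, 122)


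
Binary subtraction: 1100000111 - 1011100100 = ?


Align and subtract column by column (LSB to MSB, borrowing when needed):
  1100000111
- 1011100100
  ----------
  col 0: (1 - 0 borrow-in) - 0 → 1 - 0 = 1, borrow out 0
  col 1: (1 - 0 borrow-in) - 0 → 1 - 0 = 1, borrow out 0
  col 2: (1 - 0 borrow-in) - 1 → 1 - 1 = 0, borrow out 0
  col 3: (0 - 0 borrow-in) - 0 → 0 - 0 = 0, borrow out 0
  col 4: (0 - 0 borrow-in) - 0 → 0 - 0 = 0, borrow out 0
  col 5: (0 - 0 borrow-in) - 1 → borrow from next column: (0+2) - 1 = 1, borrow out 1
  col 6: (0 - 1 borrow-in) - 1 → borrow from next column: (-1+2) - 1 = 0, borrow out 1
  col 7: (0 - 1 borrow-in) - 1 → borrow from next column: (-1+2) - 1 = 0, borrow out 1
  col 8: (1 - 1 borrow-in) - 0 → 0 - 0 = 0, borrow out 0
  col 9: (1 - 0 borrow-in) - 1 → 1 - 1 = 0, borrow out 0
Reading bits MSB→LSB: 0000100011
Strip leading zeros: 100011
= 100011


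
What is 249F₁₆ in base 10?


Positional values:
Position 0: F × 16^0 = 15 × 1 = 15
Position 1: 9 × 16^1 = 9 × 16 = 144
Position 2: 4 × 16^2 = 4 × 256 = 1024
Position 3: 2 × 16^3 = 2 × 4096 = 8192
Sum = 15 + 144 + 1024 + 8192
= 9375


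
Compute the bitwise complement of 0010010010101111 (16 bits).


Original: 0010010010101111
Invert all bits:
  bit 0: 0 → 1
  bit 1: 0 → 1
  bit 2: 1 → 0
  bit 3: 0 → 1
  bit 4: 0 → 1
  bit 5: 1 → 0
  bit 6: 0 → 1
  bit 7: 0 → 1
  bit 8: 1 → 0
  bit 9: 0 → 1
  bit 10: 1 → 0
  bit 11: 0 → 1
  bit 12: 1 → 0
  bit 13: 1 → 0
  bit 14: 1 → 0
  bit 15: 1 → 0
= 1101101101010000


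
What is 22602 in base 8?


Divide by 8 repeatedly:
22602 ÷ 8 = 2825 remainder 2
2825 ÷ 8 = 353 remainder 1
353 ÷ 8 = 44 remainder 1
44 ÷ 8 = 5 remainder 4
5 ÷ 8 = 0 remainder 5
Reading remainders bottom-up:
= 0o54112


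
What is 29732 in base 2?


Divide by 2 repeatedly:
29732 ÷ 2 = 14866 remainder 0
14866 ÷ 2 = 7433 remainder 0
7433 ÷ 2 = 3716 remainder 1
3716 ÷ 2 = 1858 remainder 0
1858 ÷ 2 = 929 remainder 0
929 ÷ 2 = 464 remainder 1
464 ÷ 2 = 232 remainder 0
232 ÷ 2 = 116 remainder 0
116 ÷ 2 = 58 remainder 0
58 ÷ 2 = 29 remainder 0
29 ÷ 2 = 14 remainder 1
14 ÷ 2 = 7 remainder 0
7 ÷ 2 = 3 remainder 1
3 ÷ 2 = 1 remainder 1
1 ÷ 2 = 0 remainder 1
Reading remainders bottom-up:
= 111010000100100


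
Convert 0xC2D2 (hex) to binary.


Each hex digit → 4 binary bits:
  C = 1100
  2 = 0010
  D = 1101
  2 = 0010
Concatenate: 1100 0010 1101 0010
= 1100001011010010


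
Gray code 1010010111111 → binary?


Gray code: 1010010111111
MSB stays the same: 1
Each subsequent bit = prev_binary XOR current_gray:
  B[1] = 1 XOR 0 = 1
  B[2] = 1 XOR 1 = 0
  B[3] = 0 XOR 0 = 0
  B[4] = 0 XOR 0 = 0
  B[5] = 0 XOR 1 = 1
  B[6] = 1 XOR 0 = 1
  B[7] = 1 XOR 1 = 0
  B[8] = 0 XOR 1 = 1
  B[9] = 1 XOR 1 = 0
  B[10] = 0 XOR 1 = 1
  B[11] = 1 XOR 1 = 0
  B[12] = 0 XOR 1 = 1
= 1100011010101 (6357 decimal)


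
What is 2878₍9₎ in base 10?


Positional values (base 9):
  8 × 9^0 = 8 × 1 = 8
  7 × 9^1 = 7 × 9 = 63
  8 × 9^2 = 8 × 81 = 648
  2 × 9^3 = 2 × 729 = 1458
Sum = 8 + 63 + 648 + 1458
= 2177


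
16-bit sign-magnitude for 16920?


Sign bit: 0 (positive)
Magnitude: 16920 = 100001000011000
= 0100001000011000


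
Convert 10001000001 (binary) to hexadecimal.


Group into 4-bit nibbles: 010001000001
  0100 = 4
  0100 = 4
  0001 = 1
= 0x441


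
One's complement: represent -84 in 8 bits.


Original: 01010100
Invert all bits:
  bit 0: 0 → 1
  bit 1: 1 → 0
  bit 2: 0 → 1
  bit 3: 1 → 0
  bit 4: 0 → 1
  bit 5: 1 → 0
  bit 6: 0 → 1
  bit 7: 0 → 1
= 10101011


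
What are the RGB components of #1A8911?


Hex: #1A8911
R = 1A₁₆ = 26
G = 89₁₆ = 137
B = 11₁₆ = 17
= RGB(26, 137, 17)


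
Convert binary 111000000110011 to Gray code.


Binary: 111000000110011
Gray code: G = B XOR (B >> 1)
B >> 1 = 011100000011001
111000000110011 XOR 011100000011001:
  1 XOR 0 = 1
  1 XOR 1 = 0
  1 XOR 1 = 0
  0 XOR 1 = 1
  0 XOR 0 = 0
  0 XOR 0 = 0
  0 XOR 0 = 0
  0 XOR 0 = 0
  0 XOR 0 = 0
  1 XOR 0 = 1
  1 XOR 1 = 0
  0 XOR 1 = 1
  0 XOR 0 = 0
  1 XOR 0 = 1
  1 XOR 1 = 0
= 100100000101010


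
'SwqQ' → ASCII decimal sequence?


String: 'SwqQ'  (4 characters)
Per-character ASCII lookup:
  'S': uppercase starts at 65: 'S' = 65 + 18 = 83
  'w': lowercase starts at 97: 'w' = 97 + 22 = 119
  'q': lowercase starts at 97: 'q' = 97 + 16 = 113
  'Q': uppercase starts at 65: 'Q' = 65 + 16 = 81
= 83 119 113 81


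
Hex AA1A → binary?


Each hex digit → 4 binary bits:
  A = 1010
  A = 1010
  1 = 0001
  A = 1010
Concatenate: 1010 1010 0001 1010
= 1010101000011010


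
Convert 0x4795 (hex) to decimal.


Positional values:
Position 0: 5 × 16^0 = 5 × 1 = 5
Position 1: 9 × 16^1 = 9 × 16 = 144
Position 2: 7 × 16^2 = 7 × 256 = 1792
Position 3: 4 × 16^3 = 4 × 4096 = 16384
Sum = 5 + 144 + 1792 + 16384
= 18325


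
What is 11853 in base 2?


Divide by 2 repeatedly:
11853 ÷ 2 = 5926 remainder 1
5926 ÷ 2 = 2963 remainder 0
2963 ÷ 2 = 1481 remainder 1
1481 ÷ 2 = 740 remainder 1
740 ÷ 2 = 370 remainder 0
370 ÷ 2 = 185 remainder 0
185 ÷ 2 = 92 remainder 1
92 ÷ 2 = 46 remainder 0
46 ÷ 2 = 23 remainder 0
23 ÷ 2 = 11 remainder 1
11 ÷ 2 = 5 remainder 1
5 ÷ 2 = 2 remainder 1
2 ÷ 2 = 1 remainder 0
1 ÷ 2 = 0 remainder 1
Reading remainders bottom-up:
= 10111001001101


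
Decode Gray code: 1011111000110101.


Gray code: 1011111000110101
MSB stays the same: 1
Each subsequent bit = prev_binary XOR current_gray:
  B[1] = 1 XOR 0 = 1
  B[2] = 1 XOR 1 = 0
  B[3] = 0 XOR 1 = 1
  B[4] = 1 XOR 1 = 0
  B[5] = 0 XOR 1 = 1
  B[6] = 1 XOR 1 = 0
  B[7] = 0 XOR 0 = 0
  B[8] = 0 XOR 0 = 0
  B[9] = 0 XOR 0 = 0
  B[10] = 0 XOR 1 = 1
  B[11] = 1 XOR 1 = 0
  B[12] = 0 XOR 0 = 0
  B[13] = 0 XOR 1 = 1
  B[14] = 1 XOR 0 = 1
  B[15] = 1 XOR 1 = 0
= 1101010000100110 (54310 decimal)


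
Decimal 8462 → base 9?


Divide by 9 repeatedly:
8462 ÷ 9 = 940 remainder 2
940 ÷ 9 = 104 remainder 4
104 ÷ 9 = 11 remainder 5
11 ÷ 9 = 1 remainder 2
1 ÷ 9 = 0 remainder 1
Reading remainders bottom-up:
= 12542


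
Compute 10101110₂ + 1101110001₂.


Align and add column by column (LSB to MSB, carry propagating):
  00010101110
+ 01101110001
  -----------
  col 0: 0 + 1 + 0 (carry in) = 1 → bit 1, carry out 0
  col 1: 1 + 0 + 0 (carry in) = 1 → bit 1, carry out 0
  col 2: 1 + 0 + 0 (carry in) = 1 → bit 1, carry out 0
  col 3: 1 + 0 + 0 (carry in) = 1 → bit 1, carry out 0
  col 4: 0 + 1 + 0 (carry in) = 1 → bit 1, carry out 0
  col 5: 1 + 1 + 0 (carry in) = 2 → bit 0, carry out 1
  col 6: 0 + 1 + 1 (carry in) = 2 → bit 0, carry out 1
  col 7: 1 + 0 + 1 (carry in) = 2 → bit 0, carry out 1
  col 8: 0 + 1 + 1 (carry in) = 2 → bit 0, carry out 1
  col 9: 0 + 1 + 1 (carry in) = 2 → bit 0, carry out 1
  col 10: 0 + 0 + 1 (carry in) = 1 → bit 1, carry out 0
Reading bits MSB→LSB: 10000011111
Strip leading zeros: 10000011111
= 10000011111


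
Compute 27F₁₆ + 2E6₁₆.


Align and add column by column (LSB to MSB, each column mod 16 with carry):
  027F
+ 02E6
  ----
  col 0: F(15) + 6(6) + 0 (carry in) = 21 → 5(5), carry out 1
  col 1: 7(7) + E(14) + 1 (carry in) = 22 → 6(6), carry out 1
  col 2: 2(2) + 2(2) + 1 (carry in) = 5 → 5(5), carry out 0
  col 3: 0(0) + 0(0) + 0 (carry in) = 0 → 0(0), carry out 0
Reading digits MSB→LSB: 0565
Strip leading zeros: 565
= 0x565


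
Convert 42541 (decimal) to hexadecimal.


Divide by 16 repeatedly:
42541 ÷ 16 = 2658 remainder 13 (D)
2658 ÷ 16 = 166 remainder 2 (2)
166 ÷ 16 = 10 remainder 6 (6)
10 ÷ 16 = 0 remainder 10 (A)
Reading remainders bottom-up:
= 0xA62D


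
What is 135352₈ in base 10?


Positional values:
Position 0: 2 × 8^0 = 2
Position 1: 5 × 8^1 = 40
Position 2: 3 × 8^2 = 192
Position 3: 5 × 8^3 = 2560
Position 4: 3 × 8^4 = 12288
Position 5: 1 × 8^5 = 32768
Sum = 2 + 40 + 192 + 2560 + 12288 + 32768
= 47850


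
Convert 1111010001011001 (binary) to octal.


Group into 3-bit groups: 001111010001011001
  001 = 1
  111 = 7
  010 = 2
  001 = 1
  011 = 3
  001 = 1
= 0o172131


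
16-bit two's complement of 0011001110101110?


Original: 0011001110101110
Step 1 - Invert all bits: 1100110001010001
Step 2 - Add 1: 1100110001010001 + 1
= 1100110001010010 (represents -13230)


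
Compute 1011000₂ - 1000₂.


Align and subtract column by column (LSB to MSB, borrowing when needed):
  1011000
- 0001000
  -------
  col 0: (0 - 0 borrow-in) - 0 → 0 - 0 = 0, borrow out 0
  col 1: (0 - 0 borrow-in) - 0 → 0 - 0 = 0, borrow out 0
  col 2: (0 - 0 borrow-in) - 0 → 0 - 0 = 0, borrow out 0
  col 3: (1 - 0 borrow-in) - 1 → 1 - 1 = 0, borrow out 0
  col 4: (1 - 0 borrow-in) - 0 → 1 - 0 = 1, borrow out 0
  col 5: (0 - 0 borrow-in) - 0 → 0 - 0 = 0, borrow out 0
  col 6: (1 - 0 borrow-in) - 0 → 1 - 0 = 1, borrow out 0
Reading bits MSB→LSB: 1010000
Strip leading zeros: 1010000
= 1010000


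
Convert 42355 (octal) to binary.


Each octal digit → 3 binary bits:
  4 = 100
  2 = 010
  3 = 011
  5 = 101
  5 = 101
Concatenate: 100 010 011 101 101
= 100010011101101


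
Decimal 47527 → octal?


Divide by 8 repeatedly:
47527 ÷ 8 = 5940 remainder 7
5940 ÷ 8 = 742 remainder 4
742 ÷ 8 = 92 remainder 6
92 ÷ 8 = 11 remainder 4
11 ÷ 8 = 1 remainder 3
1 ÷ 8 = 0 remainder 1
Reading remainders bottom-up:
= 0o134647


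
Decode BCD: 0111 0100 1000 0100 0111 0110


Each 4-bit group → digit:
  0111 → 7
  0100 → 4
  1000 → 8
  0100 → 4
  0111 → 7
  0110 → 6
= 748476


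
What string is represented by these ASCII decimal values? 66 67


Codes (decimal): 66 67
Per-code ASCII lookup:
  66  (range 65-90: uppercase, 66 - 65 = 1) → 'B'
  67  (range 65-90: uppercase, 67 - 65 = 2) → 'C'
= 'BC'


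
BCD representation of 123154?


Each digit → 4-bit binary:
  1 → 0001
  2 → 0010
  3 → 0011
  1 → 0001
  5 → 0101
  4 → 0100
= 0001 0010 0011 0001 0101 0100


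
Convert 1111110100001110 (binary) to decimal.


Positional values:
Bit 1: 1 × 2^1 = 2
Bit 2: 1 × 2^2 = 4
Bit 3: 1 × 2^3 = 8
Bit 8: 1 × 2^8 = 256
Bit 10: 1 × 2^10 = 1024
Bit 11: 1 × 2^11 = 2048
Bit 12: 1 × 2^12 = 4096
Bit 13: 1 × 2^13 = 8192
Bit 14: 1 × 2^14 = 16384
Bit 15: 1 × 2^15 = 32768
Sum = 2 + 4 + 8 + 256 + 1024 + 2048 + 4096 + 8192 + 16384 + 32768
= 64782


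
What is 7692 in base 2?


Divide by 2 repeatedly:
7692 ÷ 2 = 3846 remainder 0
3846 ÷ 2 = 1923 remainder 0
1923 ÷ 2 = 961 remainder 1
961 ÷ 2 = 480 remainder 1
480 ÷ 2 = 240 remainder 0
240 ÷ 2 = 120 remainder 0
120 ÷ 2 = 60 remainder 0
60 ÷ 2 = 30 remainder 0
30 ÷ 2 = 15 remainder 0
15 ÷ 2 = 7 remainder 1
7 ÷ 2 = 3 remainder 1
3 ÷ 2 = 1 remainder 1
1 ÷ 2 = 0 remainder 1
Reading remainders bottom-up:
= 1111000001100


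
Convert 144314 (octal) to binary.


Each octal digit → 3 binary bits:
  1 = 001
  4 = 100
  4 = 100
  3 = 011
  1 = 001
  4 = 100
Concatenate: 001 100 100 011 001 100
= 001100100011001100


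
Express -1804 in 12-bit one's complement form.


Original: 011100001100
Invert all bits:
  bit 0: 0 → 1
  bit 1: 1 → 0
  bit 2: 1 → 0
  bit 3: 1 → 0
  bit 4: 0 → 1
  bit 5: 0 → 1
  bit 6: 0 → 1
  bit 7: 0 → 1
  bit 8: 1 → 0
  bit 9: 1 → 0
  bit 10: 0 → 1
  bit 11: 0 → 1
= 100011110011


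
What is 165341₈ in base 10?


Positional values:
Position 0: 1 × 8^0 = 1
Position 1: 4 × 8^1 = 32
Position 2: 3 × 8^2 = 192
Position 3: 5 × 8^3 = 2560
Position 4: 6 × 8^4 = 24576
Position 5: 1 × 8^5 = 32768
Sum = 1 + 32 + 192 + 2560 + 24576 + 32768
= 60129


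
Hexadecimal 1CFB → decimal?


Positional values:
Position 0: B × 16^0 = 11 × 1 = 11
Position 1: F × 16^1 = 15 × 16 = 240
Position 2: C × 16^2 = 12 × 256 = 3072
Position 3: 1 × 16^3 = 1 × 4096 = 4096
Sum = 11 + 240 + 3072 + 4096
= 7419


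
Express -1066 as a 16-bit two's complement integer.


Original: 0000010000101010
Step 1 - Invert all bits: 1111101111010101
Step 2 - Add 1: 1111101111010101 + 1
= 1111101111010110 (represents -1066)


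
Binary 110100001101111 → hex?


Group into 4-bit nibbles: 0110100001101111
  0110 = 6
  1000 = 8
  0110 = 6
  1111 = F
= 0x686F


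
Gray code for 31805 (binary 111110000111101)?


Binary: 111110000111101
Gray code: G = B XOR (B >> 1)
B >> 1 = 011111000011110
111110000111101 XOR 011111000011110:
  1 XOR 0 = 1
  1 XOR 1 = 0
  1 XOR 1 = 0
  1 XOR 1 = 0
  1 XOR 1 = 0
  0 XOR 1 = 1
  0 XOR 0 = 0
  0 XOR 0 = 0
  0 XOR 0 = 0
  1 XOR 0 = 1
  1 XOR 1 = 0
  1 XOR 1 = 0
  1 XOR 1 = 0
  0 XOR 1 = 1
  1 XOR 0 = 1
= 100001000100011


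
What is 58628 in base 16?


Divide by 16 repeatedly:
58628 ÷ 16 = 3664 remainder 4 (4)
3664 ÷ 16 = 229 remainder 0 (0)
229 ÷ 16 = 14 remainder 5 (5)
14 ÷ 16 = 0 remainder 14 (E)
Reading remainders bottom-up:
= 0xE504


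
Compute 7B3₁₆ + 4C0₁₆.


Align and add column by column (LSB to MSB, each column mod 16 with carry):
  07B3
+ 04C0
  ----
  col 0: 3(3) + 0(0) + 0 (carry in) = 3 → 3(3), carry out 0
  col 1: B(11) + C(12) + 0 (carry in) = 23 → 7(7), carry out 1
  col 2: 7(7) + 4(4) + 1 (carry in) = 12 → C(12), carry out 0
  col 3: 0(0) + 0(0) + 0 (carry in) = 0 → 0(0), carry out 0
Reading digits MSB→LSB: 0C73
Strip leading zeros: C73
= 0xC73


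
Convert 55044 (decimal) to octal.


Divide by 8 repeatedly:
55044 ÷ 8 = 6880 remainder 4
6880 ÷ 8 = 860 remainder 0
860 ÷ 8 = 107 remainder 4
107 ÷ 8 = 13 remainder 3
13 ÷ 8 = 1 remainder 5
1 ÷ 8 = 0 remainder 1
Reading remainders bottom-up:
= 0o153404


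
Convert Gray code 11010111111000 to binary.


Gray code: 11010111111000
MSB stays the same: 1
Each subsequent bit = prev_binary XOR current_gray:
  B[1] = 1 XOR 1 = 0
  B[2] = 0 XOR 0 = 0
  B[3] = 0 XOR 1 = 1
  B[4] = 1 XOR 0 = 1
  B[5] = 1 XOR 1 = 0
  B[6] = 0 XOR 1 = 1
  B[7] = 1 XOR 1 = 0
  B[8] = 0 XOR 1 = 1
  B[9] = 1 XOR 1 = 0
  B[10] = 0 XOR 1 = 1
  B[11] = 1 XOR 0 = 1
  B[12] = 1 XOR 0 = 1
  B[13] = 1 XOR 0 = 1
= 10011010101111 (9903 decimal)


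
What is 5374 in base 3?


Divide by 3 repeatedly:
5374 ÷ 3 = 1791 remainder 1
1791 ÷ 3 = 597 remainder 0
597 ÷ 3 = 199 remainder 0
199 ÷ 3 = 66 remainder 1
66 ÷ 3 = 22 remainder 0
22 ÷ 3 = 7 remainder 1
7 ÷ 3 = 2 remainder 1
2 ÷ 3 = 0 remainder 2
Reading remainders bottom-up:
= 21101001


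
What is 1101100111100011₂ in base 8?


Group into 3-bit groups: 001101100111100011
  001 = 1
  101 = 5
  100 = 4
  111 = 7
  100 = 4
  011 = 3
= 0o154743


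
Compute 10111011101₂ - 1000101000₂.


Align and subtract column by column (LSB to MSB, borrowing when needed):
  10111011101
- 01000101000
  -----------
  col 0: (1 - 0 borrow-in) - 0 → 1 - 0 = 1, borrow out 0
  col 1: (0 - 0 borrow-in) - 0 → 0 - 0 = 0, borrow out 0
  col 2: (1 - 0 borrow-in) - 0 → 1 - 0 = 1, borrow out 0
  col 3: (1 - 0 borrow-in) - 1 → 1 - 1 = 0, borrow out 0
  col 4: (1 - 0 borrow-in) - 0 → 1 - 0 = 1, borrow out 0
  col 5: (0 - 0 borrow-in) - 1 → borrow from next column: (0+2) - 1 = 1, borrow out 1
  col 6: (1 - 1 borrow-in) - 0 → 0 - 0 = 0, borrow out 0
  col 7: (1 - 0 borrow-in) - 0 → 1 - 0 = 1, borrow out 0
  col 8: (1 - 0 borrow-in) - 0 → 1 - 0 = 1, borrow out 0
  col 9: (0 - 0 borrow-in) - 1 → borrow from next column: (0+2) - 1 = 1, borrow out 1
  col 10: (1 - 1 borrow-in) - 0 → 0 - 0 = 0, borrow out 0
Reading bits MSB→LSB: 01110110101
Strip leading zeros: 1110110101
= 1110110101


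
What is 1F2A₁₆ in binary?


Each hex digit → 4 binary bits:
  1 = 0001
  F = 1111
  2 = 0010
  A = 1010
Concatenate: 0001 1111 0010 1010
= 0001111100101010


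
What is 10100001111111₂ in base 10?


Positional values:
Bit 0: 1 × 2^0 = 1
Bit 1: 1 × 2^1 = 2
Bit 2: 1 × 2^2 = 4
Bit 3: 1 × 2^3 = 8
Bit 4: 1 × 2^4 = 16
Bit 5: 1 × 2^5 = 32
Bit 6: 1 × 2^6 = 64
Bit 11: 1 × 2^11 = 2048
Bit 13: 1 × 2^13 = 8192
Sum = 1 + 2 + 4 + 8 + 16 + 32 + 64 + 2048 + 8192
= 10367


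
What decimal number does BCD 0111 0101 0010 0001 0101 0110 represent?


Each 4-bit group → digit:
  0111 → 7
  0101 → 5
  0010 → 2
  0001 → 1
  0101 → 5
  0110 → 6
= 752156


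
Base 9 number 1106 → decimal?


Positional values (base 9):
  6 × 9^0 = 6 × 1 = 6
  0 × 9^1 = 0 × 9 = 0
  1 × 9^2 = 1 × 81 = 81
  1 × 9^3 = 1 × 729 = 729
Sum = 6 + 0 + 81 + 729
= 816


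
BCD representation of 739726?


Each digit → 4-bit binary:
  7 → 0111
  3 → 0011
  9 → 1001
  7 → 0111
  2 → 0010
  6 → 0110
= 0111 0011 1001 0111 0010 0110


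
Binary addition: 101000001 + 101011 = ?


Align and add column by column (LSB to MSB, carry propagating):
  0101000001
+ 0000101011
  ----------
  col 0: 1 + 1 + 0 (carry in) = 2 → bit 0, carry out 1
  col 1: 0 + 1 + 1 (carry in) = 2 → bit 0, carry out 1
  col 2: 0 + 0 + 1 (carry in) = 1 → bit 1, carry out 0
  col 3: 0 + 1 + 0 (carry in) = 1 → bit 1, carry out 0
  col 4: 0 + 0 + 0 (carry in) = 0 → bit 0, carry out 0
  col 5: 0 + 1 + 0 (carry in) = 1 → bit 1, carry out 0
  col 6: 1 + 0 + 0 (carry in) = 1 → bit 1, carry out 0
  col 7: 0 + 0 + 0 (carry in) = 0 → bit 0, carry out 0
  col 8: 1 + 0 + 0 (carry in) = 1 → bit 1, carry out 0
  col 9: 0 + 0 + 0 (carry in) = 0 → bit 0, carry out 0
Reading bits MSB→LSB: 0101101100
Strip leading zeros: 101101100
= 101101100


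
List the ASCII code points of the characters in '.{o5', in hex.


String: '.{o5'  (4 characters)
Per-character ASCII lookup:
  '.': special character: '.' = 46 → 0x2E
  '{': special character: '{' = 123 → 0x7B
  'o': lowercase starts at 97: 'o' = 97 + 14 = 111 → 0x6F
  '5': digits start at 48: '5' = 48 + 5 = 53 → 0x35
= 0x2E 0x7B 0x6F 0x35


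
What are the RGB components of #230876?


Hex: #230876
R = 23₁₆ = 35
G = 08₁₆ = 8
B = 76₁₆ = 118
= RGB(35, 8, 118)


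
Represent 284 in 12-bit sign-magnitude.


Sign bit: 0 (positive)
Magnitude: 284 = 00100011100
= 000100011100


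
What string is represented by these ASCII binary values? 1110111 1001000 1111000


Codes (binary): 1110111 1001000 1111000
Per-code ASCII lookup:
  1110111 = 119  (range 97-122: lowercase, 119 - 97 = 22) → 'w'
  1001000 = 72  (range 65-90: uppercase, 72 - 65 = 7) → 'H'
  1111000 = 120  (range 97-122: lowercase, 120 - 97 = 23) → 'x'
= 'wHx'


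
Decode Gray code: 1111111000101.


Gray code: 1111111000101
MSB stays the same: 1
Each subsequent bit = prev_binary XOR current_gray:
  B[1] = 1 XOR 1 = 0
  B[2] = 0 XOR 1 = 1
  B[3] = 1 XOR 1 = 0
  B[4] = 0 XOR 1 = 1
  B[5] = 1 XOR 1 = 0
  B[6] = 0 XOR 1 = 1
  B[7] = 1 XOR 0 = 1
  B[8] = 1 XOR 0 = 1
  B[9] = 1 XOR 0 = 1
  B[10] = 1 XOR 1 = 0
  B[11] = 0 XOR 0 = 0
  B[12] = 0 XOR 1 = 1
= 1010101111001 (5497 decimal)


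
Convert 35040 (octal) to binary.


Each octal digit → 3 binary bits:
  3 = 011
  5 = 101
  0 = 000
  4 = 100
  0 = 000
Concatenate: 011 101 000 100 000
= 011101000100000


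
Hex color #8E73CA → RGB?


Hex: #8E73CA
R = 8E₁₆ = 142
G = 73₁₆ = 115
B = CA₁₆ = 202
= RGB(142, 115, 202)


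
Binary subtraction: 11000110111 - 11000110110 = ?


Align and subtract column by column (LSB to MSB, borrowing when needed):
  11000110111
- 11000110110
  -----------
  col 0: (1 - 0 borrow-in) - 0 → 1 - 0 = 1, borrow out 0
  col 1: (1 - 0 borrow-in) - 1 → 1 - 1 = 0, borrow out 0
  col 2: (1 - 0 borrow-in) - 1 → 1 - 1 = 0, borrow out 0
  col 3: (0 - 0 borrow-in) - 0 → 0 - 0 = 0, borrow out 0
  col 4: (1 - 0 borrow-in) - 1 → 1 - 1 = 0, borrow out 0
  col 5: (1 - 0 borrow-in) - 1 → 1 - 1 = 0, borrow out 0
  col 6: (0 - 0 borrow-in) - 0 → 0 - 0 = 0, borrow out 0
  col 7: (0 - 0 borrow-in) - 0 → 0 - 0 = 0, borrow out 0
  col 8: (0 - 0 borrow-in) - 0 → 0 - 0 = 0, borrow out 0
  col 9: (1 - 0 borrow-in) - 1 → 1 - 1 = 0, borrow out 0
  col 10: (1 - 0 borrow-in) - 1 → 1 - 1 = 0, borrow out 0
Reading bits MSB→LSB: 00000000001
Strip leading zeros: 1
= 1


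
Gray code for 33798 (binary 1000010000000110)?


Binary: 1000010000000110
Gray code: G = B XOR (B >> 1)
B >> 1 = 0100001000000011
1000010000000110 XOR 0100001000000011:
  1 XOR 0 = 1
  0 XOR 1 = 1
  0 XOR 0 = 0
  0 XOR 0 = 0
  0 XOR 0 = 0
  1 XOR 0 = 1
  0 XOR 1 = 1
  0 XOR 0 = 0
  0 XOR 0 = 0
  0 XOR 0 = 0
  0 XOR 0 = 0
  0 XOR 0 = 0
  0 XOR 0 = 0
  1 XOR 0 = 1
  1 XOR 1 = 0
  0 XOR 1 = 1
= 1100011000000101


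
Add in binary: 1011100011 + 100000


Align and add column by column (LSB to MSB, carry propagating):
  01011100011
+ 00000100000
  -----------
  col 0: 1 + 0 + 0 (carry in) = 1 → bit 1, carry out 0
  col 1: 1 + 0 + 0 (carry in) = 1 → bit 1, carry out 0
  col 2: 0 + 0 + 0 (carry in) = 0 → bit 0, carry out 0
  col 3: 0 + 0 + 0 (carry in) = 0 → bit 0, carry out 0
  col 4: 0 + 0 + 0 (carry in) = 0 → bit 0, carry out 0
  col 5: 1 + 1 + 0 (carry in) = 2 → bit 0, carry out 1
  col 6: 1 + 0 + 1 (carry in) = 2 → bit 0, carry out 1
  col 7: 1 + 0 + 1 (carry in) = 2 → bit 0, carry out 1
  col 8: 0 + 0 + 1 (carry in) = 1 → bit 1, carry out 0
  col 9: 1 + 0 + 0 (carry in) = 1 → bit 1, carry out 0
  col 10: 0 + 0 + 0 (carry in) = 0 → bit 0, carry out 0
Reading bits MSB→LSB: 01100000011
Strip leading zeros: 1100000011
= 1100000011
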